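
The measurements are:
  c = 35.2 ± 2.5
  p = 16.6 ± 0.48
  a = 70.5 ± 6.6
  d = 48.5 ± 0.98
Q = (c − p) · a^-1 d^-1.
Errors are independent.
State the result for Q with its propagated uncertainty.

Let u = c − p = 18.6. δu = √(δc² + δp²) = √(6.25 + 0.230) = 2.55, so δu/u = 0.137.
Q is then a monomial in u, a, d:
δQ/Q = √((δu/u)² + (-1·δa/a)² + (-1·δd/d)²) = √(0.0187 + 0.00876 + 0.000408) = 0.167
Q = 0.00544, so δQ = 0.167 × 0.00544 = 0.000909.

0.00544 ± 0.000909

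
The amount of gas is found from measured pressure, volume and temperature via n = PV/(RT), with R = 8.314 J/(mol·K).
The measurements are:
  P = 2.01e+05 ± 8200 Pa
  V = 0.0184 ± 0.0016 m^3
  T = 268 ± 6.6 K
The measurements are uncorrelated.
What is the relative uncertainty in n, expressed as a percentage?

9.92%

For a monomial n ∝ P, V, T^-1, fractional errors add in quadrature:
  (1·δP/P)² = (1×0.0408)² = 0.00166;  (1·δV/V)² = (1×0.0870)² = 0.00756;  (-1·δT/T)² = (-1×0.0246)² = 0.000606
δn/n = √(0.00983) = 0.0992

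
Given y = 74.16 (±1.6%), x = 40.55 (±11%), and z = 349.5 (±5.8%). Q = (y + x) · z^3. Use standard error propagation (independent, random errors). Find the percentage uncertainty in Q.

17.9%

Let u = y + x = 114.7. δu = √(δy² + δx²) = √(1.41 + 19.9) = 4.62, so δu/u = 0.0402.
Q is then a monomial in u, z:
δQ/Q = √((δu/u)² + (3·δz/z)²) = √(0.00162 + 0.0303) = 0.179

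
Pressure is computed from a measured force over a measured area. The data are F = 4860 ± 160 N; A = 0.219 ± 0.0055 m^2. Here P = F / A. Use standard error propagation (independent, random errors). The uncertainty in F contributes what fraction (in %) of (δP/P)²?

63.2%

(δP/P)² = (1·δF/F)² + (-1·δA/A)²
  F term: (1×0.0329)² = 0.00108
  A term: (-1×0.0251)² = 0.000631
Total = 0.00171. Share from F = 0.00108/0.00171 = 0.632.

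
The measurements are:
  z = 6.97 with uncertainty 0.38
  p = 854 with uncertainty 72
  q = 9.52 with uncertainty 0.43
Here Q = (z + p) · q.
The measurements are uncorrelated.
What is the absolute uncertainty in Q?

Let u = z + p = 861. δu = √(δz² + δp²) = √(0.144 + 5180) = 72.0, so δu/u = 0.0836.
Q is then a monomial in u, q:
δQ/Q = √((δu/u)² + (1·δq/q)²) = √(0.00699 + 0.00204) = 0.0950
Q = 8200, so δQ = 0.0950 × 8200 = 779.

779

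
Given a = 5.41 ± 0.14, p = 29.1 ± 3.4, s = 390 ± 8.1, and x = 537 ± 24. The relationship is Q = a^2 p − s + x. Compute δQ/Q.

0.112

Let w = a^2·p = 852. δw/w = √((2·δa/a)² + (1·δp/p)²) = √(0.00268 + 0.0137) = 0.128, so δw = 109.
Q = w − s + x: δQ = √(δw² + δs² + δx²) = √(11800 + 65.6 + 576) = 112
Q = 999, so δQ/Q = 112/999 = 0.112.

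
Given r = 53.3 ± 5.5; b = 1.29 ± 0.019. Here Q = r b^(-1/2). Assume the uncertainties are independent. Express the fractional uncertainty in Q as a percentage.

For a monomial Q ∝ r, b^(-1/2), fractional errors add in quadrature:
  (1·δr/r)² = (1×0.103)² = 0.0106;  (−½·δb/b)² = (-0.5×0.0147)² = 5.42e-05
δQ/Q = √(0.0107) = 0.103

10.3%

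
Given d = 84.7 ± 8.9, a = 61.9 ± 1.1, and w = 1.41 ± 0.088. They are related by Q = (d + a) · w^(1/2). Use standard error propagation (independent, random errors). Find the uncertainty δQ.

Let u = d + a = 147. δu = √(δd² + δa²) = √(79.2 + 1.21) = 8.97, so δu/u = 0.0612.
Q is then a monomial in u, w:
δQ/Q = √((δu/u)² + (½·δw/w)²) = √(0.00374 + 0.000974) = 0.0687
Q = 174, so δQ = 0.0687 × 174 = 12.0.

12.0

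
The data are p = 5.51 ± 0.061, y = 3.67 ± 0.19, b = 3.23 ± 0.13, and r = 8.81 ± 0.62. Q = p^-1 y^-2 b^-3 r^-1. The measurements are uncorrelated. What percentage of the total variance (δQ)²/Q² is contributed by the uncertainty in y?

(δQ/Q)² = (-1·δp/p)² + (-2·δy/y)² + (-3·δb/b)² + (-1·δr/r)²
  p term: (-1×0.0111)² = 0.000123
  y term: (-2×0.0518)² = 0.0107
  b term: (-3×0.0402)² = 0.0146
  r term: (-1×0.0704)² = 0.00495
Total = 0.0304. Share from y = 0.0107/0.0304 = 0.353.

35.3%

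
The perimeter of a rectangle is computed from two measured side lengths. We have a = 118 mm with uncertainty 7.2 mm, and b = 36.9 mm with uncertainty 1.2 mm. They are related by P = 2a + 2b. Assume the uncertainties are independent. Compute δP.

14.6 mm

Absolute uncertainties add in quadrature for a linear combination:
  (2·δa)² = 207;  (2·δb)² = 5.76
δP = √(213) = 14.6 mm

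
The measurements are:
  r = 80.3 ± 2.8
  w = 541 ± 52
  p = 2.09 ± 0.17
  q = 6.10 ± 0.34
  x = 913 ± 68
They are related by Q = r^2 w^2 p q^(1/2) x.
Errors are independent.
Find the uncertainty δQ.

2.08e+12

Since Q is a product/quotient, work with relative uncertainties:
  (2·δr/r)² = (2×0.0349)² = 0.00486;  (2·δw/w)² = (2×0.0961)² = 0.0370;  (1·δp/p)² = (1×0.0813)² = 0.00662;  (½·δq/q)² = (0.5×0.0557)² = 0.000777;  (1·δx/x)² = (1×0.0745)² = 0.00555
δQ/Q = √(0.0548) = 0.234
Q = 8.89e+12, so δQ = 0.234 × 8.89e+12 = 2.08e+12.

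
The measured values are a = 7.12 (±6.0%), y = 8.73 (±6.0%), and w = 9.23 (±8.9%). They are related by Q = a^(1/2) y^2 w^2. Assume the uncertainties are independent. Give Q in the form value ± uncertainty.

Relative error in a monomial: (δQ/Q)² = Σ (nᵢ · δxᵢ/xᵢ)².
  (½·δa/a)² = (0.5×0.0600)² = 0.000900;  (2·δy/y)² = (2×0.0600)² = 0.0144;  (2·δw/w)² = (2×0.0890)² = 0.0317
δQ/Q = √(0.0470) = 0.217
Q = 17300, so δQ = 0.217 × 17300 = 3760.

17300 ± 3760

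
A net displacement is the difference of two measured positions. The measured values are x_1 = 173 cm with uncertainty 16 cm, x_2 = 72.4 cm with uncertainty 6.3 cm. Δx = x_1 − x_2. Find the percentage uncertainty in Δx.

17.1%

Δx is a linear combination, so absolute uncertainties add in quadrature:
  (δx_1)² = 256;  (δx_2)² = 39.7
δΔx = √(296) = 17.2 cm
Δx = 101 cm, so δΔx/Δx = 17.2/101 = 0.171.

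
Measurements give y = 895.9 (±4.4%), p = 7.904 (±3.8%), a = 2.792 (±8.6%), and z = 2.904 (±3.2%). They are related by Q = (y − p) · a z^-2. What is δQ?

34.1

Let u = y − p = 888.0. δu = √(δy² + δp²) = √(1550 + 0.0902) = 39.4, so δu/u = 0.0444.
Q is then a monomial in u, a, z:
δQ/Q = √((δu/u)² + (1·δa/a)² + (-2·δz/z)²) = √(0.00197 + 0.00740 + 0.00410) = 0.116
Q = 294.0, so δQ = 0.116 × 294.0 = 34.1.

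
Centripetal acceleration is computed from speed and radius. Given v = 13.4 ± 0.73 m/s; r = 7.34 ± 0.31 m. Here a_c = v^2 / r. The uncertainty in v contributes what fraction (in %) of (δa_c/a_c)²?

86.9%

(δa_c/a_c)² = (2·δv/v)² + (-1·δr/r)²
  v term: (2×0.0545)² = 0.0119
  r term: (-1×0.0422)² = 0.00178
Total = 0.0137. Share from v = 0.0119/0.0137 = 0.869.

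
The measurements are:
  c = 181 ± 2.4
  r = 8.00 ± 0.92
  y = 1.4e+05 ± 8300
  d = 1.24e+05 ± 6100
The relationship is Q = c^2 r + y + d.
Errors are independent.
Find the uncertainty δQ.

Let p = c^2·r = 2.62e+05. δp/p = √((2·δc/c)² + (1·δr/r)²) = √(0.000703 + 0.0132) = 0.118, so δp = 30900.
Q = p + y + d: δQ = √(δp² + δy² + δd²) = √(9.57e+08 + 6.89e+07 + 3.72e+07) = 32600

32600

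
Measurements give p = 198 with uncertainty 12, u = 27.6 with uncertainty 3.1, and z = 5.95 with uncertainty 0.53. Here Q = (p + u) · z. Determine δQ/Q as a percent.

10.5%

Let w = p + u = 226. δw = √(δp² + δu²) = √(144 + 9.61) = 12.4, so δw/w = 0.0549.
Q is then a monomial in w, z:
δQ/Q = √((δw/w)² + (1·δz/z)²) = √(0.00302 + 0.00793) = 0.105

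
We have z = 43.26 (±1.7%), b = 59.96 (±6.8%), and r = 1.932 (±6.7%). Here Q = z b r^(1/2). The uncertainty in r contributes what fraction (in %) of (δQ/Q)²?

(δQ/Q)² = (1·δz/z)² + (1·δb/b)² + (½·δr/r)²
  z term: (1×0.0170)² = 0.000289
  b term: (1×0.0680)² = 0.00462
  r term: (0.5×0.0670)² = 0.00112
Total = 0.00604. Share from r = 0.00112/0.00604 = 0.186.

18.6%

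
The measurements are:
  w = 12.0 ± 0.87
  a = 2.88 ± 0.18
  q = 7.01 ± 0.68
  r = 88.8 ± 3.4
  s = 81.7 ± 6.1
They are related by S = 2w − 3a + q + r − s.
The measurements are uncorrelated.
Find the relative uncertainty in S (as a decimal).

S is a linear combination, so absolute uncertainties add in quadrature:
  (2·δw)² = 3.03;  (3·δa)² = 0.292;  (δq)² = 0.462;  (δr)² = 11.6;  (δs)² = 37.2
δS = √(52.6) = 7.25
S = 29.5, so δS/S = 7.25/29.5 = 0.246.

0.246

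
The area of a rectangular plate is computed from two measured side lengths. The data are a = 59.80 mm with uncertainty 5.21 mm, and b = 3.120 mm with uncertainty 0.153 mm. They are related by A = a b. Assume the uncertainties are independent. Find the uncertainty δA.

Since A is a product/quotient, work with relative uncertainties:
  (1·δa/a)² = (1×0.0871)² = 0.00759;  (1·δb/b)² = (1×0.0490)² = 0.00240
δA/A = √(0.01000) = 0.1000
A = 186.6 mm^2, so δA = 0.1000 × 186.6 = 18.7 mm^2.

18.7 mm^2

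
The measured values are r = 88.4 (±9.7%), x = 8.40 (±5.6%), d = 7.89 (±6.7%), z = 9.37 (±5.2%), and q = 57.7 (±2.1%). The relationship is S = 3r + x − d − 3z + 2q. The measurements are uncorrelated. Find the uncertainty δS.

For a sum/difference, combine absolute errors in quadrature:
  (3·δr)² = 662;  (δx)² = 0.221;  (δd)² = 0.279;  (3·δz)² = 2.14;  (2·δq)² = 5.87
δS = √(670) = 25.9

25.9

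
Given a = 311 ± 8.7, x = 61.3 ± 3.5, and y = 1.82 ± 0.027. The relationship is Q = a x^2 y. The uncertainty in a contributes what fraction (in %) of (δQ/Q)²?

(δQ/Q)² = (1·δa/a)² + (2·δx/x)² + (1·δy/y)²
  a term: (1×0.0280)² = 0.000783
  x term: (2×0.0571)² = 0.0130
  y term: (1×0.0148)² = 0.000220
Total = 0.0140. Share from a = 0.000783/0.0140 = 0.0557.

5.57%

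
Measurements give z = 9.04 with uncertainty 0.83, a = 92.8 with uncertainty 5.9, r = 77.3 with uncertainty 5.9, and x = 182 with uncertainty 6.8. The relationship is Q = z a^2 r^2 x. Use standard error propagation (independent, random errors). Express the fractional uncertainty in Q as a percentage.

22.2%

Since Q is a product/quotient, work with relative uncertainties:
  (1·δz/z)² = (1×0.0918)² = 0.00843;  (2·δa/a)² = (2×0.0636)² = 0.0162;  (2·δr/r)² = (2×0.0763)² = 0.0233;  (1·δx/x)² = (1×0.0374)² = 0.00140
δQ/Q = √(0.0493) = 0.222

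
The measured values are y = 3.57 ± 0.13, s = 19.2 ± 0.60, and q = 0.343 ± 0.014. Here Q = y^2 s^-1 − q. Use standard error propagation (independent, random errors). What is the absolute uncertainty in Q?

0.0544

Let p = y^2·s^-1 = 0.664. δp/p = √((2·δy/y)² + (-1·δs/s)²) = √(0.00530 + 0.000977) = 0.0793, so δp = 0.0526.
Q = p − q: δQ = √(δp² + δq²) = √(0.00277 + 0.000196) = 0.0544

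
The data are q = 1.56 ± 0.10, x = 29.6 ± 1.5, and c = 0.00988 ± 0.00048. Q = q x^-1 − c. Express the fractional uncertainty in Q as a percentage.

10.1%

Let p = q·x^-1 = 0.0527. δp/p = √((1·δq/q)² + (-1·δx/x)²) = √(0.00411 + 0.00257) = 0.0817, so δp = 0.00431.
Q = p − c: δQ = √(δp² + δc²) = √(1.85e-05 + 2.3e-07) = 0.00433
Q = 0.0428, so δQ/Q = 0.00433/0.0428 = 0.101.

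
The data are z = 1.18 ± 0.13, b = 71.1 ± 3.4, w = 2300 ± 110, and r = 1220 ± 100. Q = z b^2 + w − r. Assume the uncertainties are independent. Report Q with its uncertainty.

7050 ± 883

Let p = z·b^2 = 5970. δp/p = √((1·δz/z)² + (2·δb/b)²) = √(0.0121 + 0.00915) = 0.146, so δp = 870.
Q = p + w − r: δQ = √(δp² + δw² + δr²) = √(7.57e+05 + 12100 + 10000) = 883
Q = 7050.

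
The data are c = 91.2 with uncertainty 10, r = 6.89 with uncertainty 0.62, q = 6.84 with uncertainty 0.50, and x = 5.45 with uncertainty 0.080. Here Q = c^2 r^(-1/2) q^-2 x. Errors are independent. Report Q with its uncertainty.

369 ± 98.8

Since Q is a product/quotient, work with relative uncertainties:
  (2·δc/c)² = (2×0.110)² = 0.0481;  (−½·δr/r)² = (-0.5×0.0900)² = 0.00202;  (-2·δq/q)² = (-2×0.0731)² = 0.0214;  (1·δx/x)² = (1×0.0147)² = 0.000215
δQ/Q = √(0.0717) = 0.268
Q = 369, so δQ = 0.268 × 369 = 98.8.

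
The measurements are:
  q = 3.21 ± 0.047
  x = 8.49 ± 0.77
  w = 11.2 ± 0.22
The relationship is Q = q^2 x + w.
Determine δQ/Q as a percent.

Let p = q^2·x = 87.5. δp/p = √((2·δq/q)² + (1·δx/x)²) = √(0.000858 + 0.00823) = 0.0953, so δp = 8.34.
Q = p + w: δQ = √(δp² + δw²) = √(69.5 + 0.0484) = 8.34
Q = 98.7, so δQ/Q = 8.34/98.7 = 0.0845.

8.45%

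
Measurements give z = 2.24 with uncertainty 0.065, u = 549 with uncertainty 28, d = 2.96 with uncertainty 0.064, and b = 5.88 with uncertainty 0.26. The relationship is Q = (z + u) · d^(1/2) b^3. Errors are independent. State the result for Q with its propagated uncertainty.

(1.93 ± 0.275) × 10^5

Let w = z + u = 551. δw = √(δz² + δu²) = √(0.00423 + 784) = 28.0, so δw/w = 0.0508.
Q is then a monomial in w, d, b:
δQ/Q = √((δw/w)² + (½·δd/d)² + (3·δb/b)²) = √(0.00258 + 0.000117 + 0.0176) = 0.142
Q = 1.93e+05, so δQ = 0.142 × 1.93e+05 = 27500.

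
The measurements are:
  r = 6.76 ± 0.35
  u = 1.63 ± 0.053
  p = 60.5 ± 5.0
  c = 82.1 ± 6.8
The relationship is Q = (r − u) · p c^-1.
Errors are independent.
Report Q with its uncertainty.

Let w = r − u = 5.13. δw = √(δr² + δu²) = √(0.122 + 0.00281) = 0.354, so δw/w = 0.0690.
Q is then a monomial in w, p, c:
δQ/Q = √((δw/w)² + (1·δp/p)² + (-1·δc/c)²) = √(0.00476 + 0.00683 + 0.00686) = 0.136
Q = 3.78, so δQ = 0.136 × 3.78 = 0.514.

3.78 ± 0.514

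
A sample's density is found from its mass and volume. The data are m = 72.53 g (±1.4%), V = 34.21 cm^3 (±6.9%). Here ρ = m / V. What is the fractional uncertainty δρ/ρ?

Products/powers → add relative errors in quadrature, weighted by exponent:
  (1·δm/m)² = (1×0.0140)² = 0.000196;  (-1·δV/V)² = (-1×0.0690)² = 0.00476
δρ/ρ = √(0.00496) = 0.0704

0.0704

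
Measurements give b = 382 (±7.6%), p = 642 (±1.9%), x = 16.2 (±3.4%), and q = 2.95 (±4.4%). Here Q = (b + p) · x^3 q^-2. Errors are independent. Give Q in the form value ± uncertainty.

(5.00 ± 0.691) × 10^5

Let u = b + p = 1020. δu = √(δb² + δp²) = √(843 + 149) = 31.5, so δu/u = 0.0308.
Q is then a monomial in u, x, q:
δQ/Q = √((δu/u)² + (3·δx/x)² + (-2·δq/q)²) = √(0.000946 + 0.0104 + 0.00774) = 0.138
Q = 5e+05, so δQ = 0.138 × 5e+05 = 69100.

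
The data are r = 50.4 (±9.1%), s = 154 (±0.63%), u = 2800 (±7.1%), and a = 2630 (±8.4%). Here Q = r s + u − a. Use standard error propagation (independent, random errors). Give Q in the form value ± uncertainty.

7930 ± 768

Let p = r·s = 7760. δp/p = √((1·δr/r)² + (1·δs/s)²) = √(0.00828 + 3.97e-05) = 0.0912, so δp = 708.
Q = p + u − a: δQ = √(δp² + δu² + δa²) = √(5.01e+05 + 39500 + 48800) = 768
Q = 7930.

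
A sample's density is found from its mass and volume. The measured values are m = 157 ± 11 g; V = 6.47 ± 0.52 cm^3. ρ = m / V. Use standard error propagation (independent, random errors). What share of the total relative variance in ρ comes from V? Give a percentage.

(δρ/ρ)² = (1·δm/m)² + (-1·δV/V)²
  m term: (1×0.0701)² = 0.00491
  V term: (-1×0.0804)² = 0.00646
Total = 0.0114. Share from V = 0.00646/0.0114 = 0.568.

56.8%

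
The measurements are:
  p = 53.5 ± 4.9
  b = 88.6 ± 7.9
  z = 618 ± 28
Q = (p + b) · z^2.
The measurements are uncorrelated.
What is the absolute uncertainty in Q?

6.07e+06

Let u = p + b = 142. δu = √(δp² + δb²) = √(24.0 + 62.4) = 9.30, so δu/u = 0.0654.
Q is then a monomial in u, z:
δQ/Q = √((δu/u)² + (2·δz/z)²) = √(0.00428 + 0.00821) = 0.112
Q = 5.43e+07, so δQ = 0.112 × 5.43e+07 = 6.07e+06.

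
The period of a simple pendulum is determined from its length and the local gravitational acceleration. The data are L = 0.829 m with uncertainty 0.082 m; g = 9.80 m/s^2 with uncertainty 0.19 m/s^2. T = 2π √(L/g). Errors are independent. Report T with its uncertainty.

1.83 ± 0.0921 s

T is a product of powers, so relative uncertainties combine in quadrature:
  (½·δL/L)² = (0.5×0.0989)² = 0.00245;  (−½·δg/g)² = (-0.5×0.0194)² = 9.4e-05
δT/T = √(0.00254) = 0.0504
T = 1.83 s, so δT = 0.0504 × 1.83 = 0.0921 s.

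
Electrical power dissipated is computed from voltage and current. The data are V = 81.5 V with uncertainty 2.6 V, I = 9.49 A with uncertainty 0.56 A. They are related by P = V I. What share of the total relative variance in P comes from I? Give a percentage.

(δP/P)² = (1·δV/V)² + (1·δI/I)²
  V term: (1×0.0319)² = 0.00102
  I term: (1×0.0590)² = 0.00348
Total = 0.00450. Share from I = 0.00348/0.00450 = 0.774.

77.4%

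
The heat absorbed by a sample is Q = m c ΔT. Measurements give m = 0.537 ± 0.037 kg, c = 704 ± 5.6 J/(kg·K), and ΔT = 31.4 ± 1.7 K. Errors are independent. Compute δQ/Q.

Relative error in a monomial: (δQ/Q)² = Σ (nᵢ · δxᵢ/xᵢ)².
  (1·δm/m)² = (1×0.0689)² = 0.00475;  (1·δc/c)² = (1×0.00795)² = 6.33e-05;  (1·δΔT/ΔT)² = (1×0.0541)² = 0.00293
δQ/Q = √(0.00774) = 0.0880

0.0880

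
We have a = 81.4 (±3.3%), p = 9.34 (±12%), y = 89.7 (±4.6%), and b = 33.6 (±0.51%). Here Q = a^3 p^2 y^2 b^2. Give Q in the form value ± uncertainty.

(4.27 ± 1.18) × 10^14

Each factor contributes (exponent × relative error)² to (δQ/Q)²:
  (3·δa/a)² = (3×0.0330)² = 0.00980;  (2·δp/p)² = (2×0.120)² = 0.0576;  (2·δy/y)² = (2×0.0460)² = 0.00846;  (2·δb/b)² = (2×0.00510)² = 0.000104
δQ/Q = √(0.0760) = 0.276
Q = 4.27e+14, so δQ = 0.276 × 4.27e+14 = 1.18e+14.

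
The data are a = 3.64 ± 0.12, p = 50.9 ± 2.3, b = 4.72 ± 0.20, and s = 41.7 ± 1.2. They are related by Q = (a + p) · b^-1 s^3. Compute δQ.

88000

Let u = a + p = 54.5. δu = √(δa² + δp²) = √(0.0144 + 5.29) = 2.30, so δu/u = 0.0422.
Q is then a monomial in u, b, s:
δQ/Q = √((δu/u)² + (-1·δb/b)² + (3·δs/s)²) = √(0.00178 + 0.00180 + 0.00745) = 0.105
Q = 8.38e+05, so δQ = 0.105 × 8.38e+05 = 88000.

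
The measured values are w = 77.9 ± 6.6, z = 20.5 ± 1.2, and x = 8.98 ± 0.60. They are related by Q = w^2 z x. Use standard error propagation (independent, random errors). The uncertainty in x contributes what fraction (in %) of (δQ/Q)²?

12.2%

(δQ/Q)² = (2·δw/w)² + (1·δz/z)² + (1·δx/x)²
  w term: (2×0.0847)² = 0.0287
  z term: (1×0.0585)² = 0.00343
  x term: (1×0.0668)² = 0.00446
Total = 0.0366. Share from x = 0.00446/0.0366 = 0.122.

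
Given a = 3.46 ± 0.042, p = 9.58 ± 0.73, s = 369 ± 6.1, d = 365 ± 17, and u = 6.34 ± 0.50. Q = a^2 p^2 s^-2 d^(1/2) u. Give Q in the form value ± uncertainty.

Products/powers → add relative errors in quadrature, weighted by exponent:
  (2·δa/a)² = (2×0.0121)² = 0.000589;  (2·δp/p)² = (2×0.0762)² = 0.0232;  (-2·δs/s)² = (-2×0.0165)² = 0.00109;  (½·δd/d)² = (0.5×0.0466)² = 0.000542;  (1·δu/u)² = (1×0.0789)² = 0.00622
δQ/Q = √(0.0317) = 0.178
Q = 0.977, so δQ = 0.178 × 0.977 = 0.174.

0.977 ± 0.174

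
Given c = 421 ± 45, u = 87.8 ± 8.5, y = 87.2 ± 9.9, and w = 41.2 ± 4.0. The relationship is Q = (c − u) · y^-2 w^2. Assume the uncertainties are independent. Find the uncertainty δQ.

Let h = c − u = 333. δh = √(δc² + δu²) = √(2020 + 72.2) = 45.8, so δh/h = 0.137.
Q is then a monomial in h, y, w:
δQ/Q = √((δh/h)² + (-2·δy/y)² + (2·δw/w)²) = √(0.0189 + 0.0516 + 0.0377) = 0.329
Q = 74.4, so δQ = 0.329 × 74.4 = 24.5.

24.5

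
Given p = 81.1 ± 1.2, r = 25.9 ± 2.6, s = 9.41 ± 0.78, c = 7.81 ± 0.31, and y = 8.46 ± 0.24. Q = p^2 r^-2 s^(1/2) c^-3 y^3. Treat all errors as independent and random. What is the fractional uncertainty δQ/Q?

0.254

For a monomial Q ∝ p^2, r^-2, s^(1/2), c^-3, y^3, fractional errors add in quadrature:
  (2·δp/p)² = (2×0.0148)² = 0.000876;  (-2·δr/r)² = (-2×0.100)² = 0.0403;  (½·δs/s)² = (0.5×0.0829)² = 0.00172;  (-3·δc/c)² = (-3×0.0397)² = 0.0142;  (3·δy/y)² = (3×0.0284)² = 0.00724
δQ/Q = √(0.0643) = 0.254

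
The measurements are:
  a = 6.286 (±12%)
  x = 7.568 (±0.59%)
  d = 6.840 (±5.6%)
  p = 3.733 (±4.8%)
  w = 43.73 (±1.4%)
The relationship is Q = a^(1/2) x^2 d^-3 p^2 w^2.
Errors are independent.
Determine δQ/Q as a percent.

20.5%

Relative error in a monomial: (δQ/Q)² = Σ (nᵢ · δxᵢ/xᵢ)².
  (½·δa/a)² = (0.5×0.120)² = 0.00360;  (2·δx/x)² = (2×0.00590)² = 0.000139;  (-3·δd/d)² = (-3×0.0560)² = 0.0282;  (2·δp/p)² = (2×0.0480)² = 0.00922;  (2·δw/w)² = (2×0.0140)² = 0.000784
δQ/Q = √(0.0420) = 0.205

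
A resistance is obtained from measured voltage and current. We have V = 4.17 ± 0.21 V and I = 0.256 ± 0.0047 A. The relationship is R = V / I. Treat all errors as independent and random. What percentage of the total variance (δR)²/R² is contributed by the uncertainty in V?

88.3%

(δR/R)² = (1·δV/V)² + (-1·δI/I)²
  V term: (1×0.0504)² = 0.00254
  I term: (-1×0.0184)² = 0.000337
Total = 0.00287. Share from V = 0.00254/0.00287 = 0.883.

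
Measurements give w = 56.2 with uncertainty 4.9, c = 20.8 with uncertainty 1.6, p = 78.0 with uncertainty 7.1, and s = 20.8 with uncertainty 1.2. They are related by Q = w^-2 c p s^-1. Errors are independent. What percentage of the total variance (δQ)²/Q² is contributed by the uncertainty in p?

17.3%

(δQ/Q)² = (-2·δw/w)² + (1·δc/c)² + (1·δp/p)² + (-1·δs/s)²
  w term: (-2×0.0872)² = 0.0304
  c term: (1×0.0769)² = 0.00592
  p term: (1×0.0910)² = 0.00829
  s term: (-1×0.0577)² = 0.00333
Total = 0.0479. Share from p = 0.00829/0.0479 = 0.173.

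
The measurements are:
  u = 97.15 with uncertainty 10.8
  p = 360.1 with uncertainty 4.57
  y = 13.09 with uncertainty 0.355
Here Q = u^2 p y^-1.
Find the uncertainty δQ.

58200

Each factor contributes (exponent × relative error)² to (δQ/Q)²:
  (2·δu/u)² = (2×0.111)² = 0.0494;  (1·δp/p)² = (1×0.0127)² = 0.000161;  (-1·δy/y)² = (-1×0.0271)² = 0.000735
δQ/Q = √(0.0503) = 0.224
Q = 259600, so δQ = 0.224 × 259600 = 58200.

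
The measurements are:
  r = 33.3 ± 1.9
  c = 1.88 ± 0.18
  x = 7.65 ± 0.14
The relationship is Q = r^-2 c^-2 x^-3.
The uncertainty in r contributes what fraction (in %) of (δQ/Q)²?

(δQ/Q)² = (-2·δr/r)² + (-2·δc/c)² + (-3·δx/x)²
  r term: (-2×0.0571)² = 0.0130
  c term: (-2×0.0957)² = 0.0367
  x term: (-3×0.0183)² = 0.00301
Total = 0.0527. Share from r = 0.0130/0.0527 = 0.247.

24.7%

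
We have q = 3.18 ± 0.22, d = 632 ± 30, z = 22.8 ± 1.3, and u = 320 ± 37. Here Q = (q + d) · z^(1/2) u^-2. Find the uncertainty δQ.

Let w = q + d = 635. δw = √(δq² + δd²) = √(0.0484 + 900) = 30.0, so δw/w = 0.0472.
Q is then a monomial in w, z, u:
δQ/Q = √((δw/w)² + (½·δz/z)² + (-2·δu/u)²) = √(0.00223 + 0.000813 + 0.0535) = 0.238
Q = 0.0296, so δQ = 0.238 × 0.0296 = 0.00704.

0.00704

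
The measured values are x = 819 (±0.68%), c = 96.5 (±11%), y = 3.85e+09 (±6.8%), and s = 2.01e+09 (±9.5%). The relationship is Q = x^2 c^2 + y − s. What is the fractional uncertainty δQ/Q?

0.175

Let p = x^2·c^2 = 6.25e+09. δp/p = √((2·δx/x)² + (2·δc/c)²) = √(0.000185 + 0.0484) = 0.220, so δp = 1.38e+09.
Q = p + y − s: δQ = √(δp² + δy² + δs²) = √(1.9e+18 + 6.85e+16 + 3.65e+16) = 1.41e+09
Q = 8.09e+09, so δQ/Q = 1.41e+09/8.09e+09 = 0.175.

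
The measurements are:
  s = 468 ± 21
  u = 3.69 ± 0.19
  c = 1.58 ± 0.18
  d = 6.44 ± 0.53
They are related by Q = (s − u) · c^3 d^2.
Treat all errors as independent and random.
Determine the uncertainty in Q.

29000

Let w = s − u = 464. δw = √(δs² + δu²) = √(441 + 0.0361) = 21.0, so δw/w = 0.0452.
Q is then a monomial in w, c, d:
δQ/Q = √((δw/w)² + (3·δc/c)² + (2·δd/d)²) = √(0.00205 + 0.117 + 0.0271) = 0.382
Q = 76000, so δQ = 0.382 × 76000 = 29000.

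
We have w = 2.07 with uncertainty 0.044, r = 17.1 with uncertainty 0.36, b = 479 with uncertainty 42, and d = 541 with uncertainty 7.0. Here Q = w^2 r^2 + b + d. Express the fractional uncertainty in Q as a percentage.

Let p = w^2·r^2 = 1250. δp/p = √((2·δw/w)² + (2·δr/r)²) = √(0.00181 + 0.00177) = 0.0598, so δp = 75.0.
Q = p + b + d: δQ = √(δp² + δb² + δd²) = √(5620 + 1760 + 49.0) = 86.2
Q = 2270, so δQ/Q = 86.2/2270 = 0.0379.

3.79%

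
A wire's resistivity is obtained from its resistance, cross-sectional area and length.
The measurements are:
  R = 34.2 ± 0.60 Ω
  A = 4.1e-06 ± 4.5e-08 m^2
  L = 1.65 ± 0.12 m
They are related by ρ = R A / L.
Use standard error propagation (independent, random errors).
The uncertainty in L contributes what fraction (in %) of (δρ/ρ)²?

92.5%

(δρ/ρ)² = (1·δR/R)² + (1·δA/A)² + (-1·δL/L)²
  R term: (1×0.0175)² = 0.000308
  A term: (1×0.0110)² = 0.000120
  L term: (-1×0.0727)² = 0.00529
Total = 0.00572. Share from L = 0.00529/0.00572 = 0.925.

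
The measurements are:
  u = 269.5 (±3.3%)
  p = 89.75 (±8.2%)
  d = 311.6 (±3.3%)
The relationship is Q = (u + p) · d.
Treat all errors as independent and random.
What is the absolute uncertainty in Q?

5160

Let w = u + p = 359.2. δw = √(δu² + δp²) = √(79.1 + 54.2) = 11.5, so δw/w = 0.0321.
Q is then a monomial in w, d:
δQ/Q = √((δw/w)² + (1·δd/d)²) = √(0.00103 + 0.00109) = 0.0461
Q = 111900, so δQ = 0.0461 × 111900 = 5160.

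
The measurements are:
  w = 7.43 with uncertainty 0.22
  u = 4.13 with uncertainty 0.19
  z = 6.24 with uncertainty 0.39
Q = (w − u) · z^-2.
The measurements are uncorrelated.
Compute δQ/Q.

0.153

Let h = w − u = 3.30. δh = √(δw² + δu²) = √(0.0484 + 0.0361) = 0.291, so δh/h = 0.0881.
Q is then a monomial in h, z:
δQ/Q = √((δh/h)² + (-2·δz/z)²) = √(0.00776 + 0.0156) = 0.153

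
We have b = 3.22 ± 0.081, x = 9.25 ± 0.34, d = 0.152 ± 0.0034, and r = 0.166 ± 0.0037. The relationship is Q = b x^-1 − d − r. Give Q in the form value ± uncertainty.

0.0301 ± 0.0163

Let p = b·x^-1 = 0.348. δp/p = √((1·δb/b)² + (-1·δx/x)²) = √(0.000633 + 0.00135) = 0.0445, so δp = 0.0155.
Q = p − d − r: δQ = √(δp² + δd² + δr²) = √(0.000240 + 1.16e-05 + 1.37e-05) = 0.0163
Q = 0.0301.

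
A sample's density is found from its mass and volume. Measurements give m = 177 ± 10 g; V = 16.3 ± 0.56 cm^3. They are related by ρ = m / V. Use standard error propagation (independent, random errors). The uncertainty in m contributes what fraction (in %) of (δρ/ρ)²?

73.0%

(δρ/ρ)² = (1·δm/m)² + (-1·δV/V)²
  m term: (1×0.0565)² = 0.00319
  V term: (-1×0.0344)² = 0.00118
Total = 0.00437. Share from m = 0.00319/0.00437 = 0.730.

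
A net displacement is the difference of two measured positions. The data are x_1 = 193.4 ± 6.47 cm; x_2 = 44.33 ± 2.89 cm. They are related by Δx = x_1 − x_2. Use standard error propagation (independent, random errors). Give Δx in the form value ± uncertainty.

Δx is a linear combination, so absolute uncertainties add in quadrature:
  (δx_1)² = 41.9;  (δx_2)² = 8.35
δΔx = √(50.2) = 7.09 cm
Δx = 149.1 cm.

149.1 ± 7.09 cm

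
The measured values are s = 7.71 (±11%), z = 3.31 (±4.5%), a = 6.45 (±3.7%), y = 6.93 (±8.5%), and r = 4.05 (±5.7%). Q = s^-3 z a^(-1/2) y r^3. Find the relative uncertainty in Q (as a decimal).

0.384

Since Q is a product/quotient, work with relative uncertainties:
  (-3·δs/s)² = (-3×0.110)² = 0.109;  (1·δz/z)² = (1×0.0450)² = 0.00202;  (−½·δa/a)² = (-0.5×0.0370)² = 0.000342;  (1·δy/y)² = (1×0.0850)² = 0.00723;  (3·δr/r)² = (3×0.0570)² = 0.0292
δQ/Q = √(0.148) = 0.384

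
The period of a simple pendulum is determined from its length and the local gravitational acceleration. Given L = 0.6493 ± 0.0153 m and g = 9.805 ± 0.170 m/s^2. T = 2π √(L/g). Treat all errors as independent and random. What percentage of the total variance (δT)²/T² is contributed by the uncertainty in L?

64.9%

(δT/T)² = (½·δL/L)² + (−½·δg/g)²
  L term: (0.5×0.0236)² = 0.000139
  g term: (-0.5×0.0173)² = 7.52e-05
Total = 0.000214. Share from L = 0.000139/0.000214 = 0.649.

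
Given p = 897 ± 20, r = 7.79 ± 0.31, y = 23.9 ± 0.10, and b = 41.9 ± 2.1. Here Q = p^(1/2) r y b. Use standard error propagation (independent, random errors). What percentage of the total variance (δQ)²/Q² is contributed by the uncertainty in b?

(δQ/Q)² = (½·δp/p)² + (1·δr/r)² + (1·δy/y)² + (1·δb/b)²
  p term: (0.5×0.0223)² = 0.000124
  r term: (1×0.0398)² = 0.00158
  y term: (1×0.00418)² = 1.75e-05
  b term: (1×0.0501)² = 0.00251
Total = 0.00424. Share from b = 0.00251/0.00424 = 0.593.

59.3%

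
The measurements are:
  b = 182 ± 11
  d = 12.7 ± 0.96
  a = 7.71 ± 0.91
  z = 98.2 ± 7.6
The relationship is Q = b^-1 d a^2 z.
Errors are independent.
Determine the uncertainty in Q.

109

For a monomial Q ∝ b^-1, d, a^2, z, fractional errors add in quadrature:
  (-1·δb/b)² = (-1×0.0604)² = 0.00365;  (1·δd/d)² = (1×0.0756)² = 0.00571;  (2·δa/a)² = (2×0.118)² = 0.0557;  (1·δz/z)² = (1×0.0774)² = 0.00599
δQ/Q = √(0.0711) = 0.267
Q = 407, so δQ = 0.267 × 407 = 109.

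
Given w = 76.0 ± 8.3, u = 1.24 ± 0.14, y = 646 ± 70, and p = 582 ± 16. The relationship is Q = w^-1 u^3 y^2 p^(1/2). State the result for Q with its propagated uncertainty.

Q is a product of powers, so relative uncertainties combine in quadrature:
  (-1·δw/w)² = (-1×0.109)² = 0.0119;  (3·δu/u)² = (3×0.113)² = 0.115;  (2·δy/y)² = (2×0.108)² = 0.0470;  (½·δp/p)² = (0.5×0.0275)² = 0.000189
δQ/Q = √(0.174) = 0.417
Q = 2.53e+05, so δQ = 0.417 × 2.53e+05 = 1.05e+05.

(2.53 ± 1.05) × 10^5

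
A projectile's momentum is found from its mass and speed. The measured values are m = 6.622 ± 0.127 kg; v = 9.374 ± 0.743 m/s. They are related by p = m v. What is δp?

5.06 kg·m/s

p is a product of powers, so relative uncertainties combine in quadrature:
  (1·δm/m)² = (1×0.0192)² = 0.000368;  (1·δv/v)² = (1×0.0793)² = 0.00628
δp/p = √(0.00665) = 0.0815
p = 62.07 kg·m/s, so δp = 0.0815 × 62.07 = 5.06 kg·m/s.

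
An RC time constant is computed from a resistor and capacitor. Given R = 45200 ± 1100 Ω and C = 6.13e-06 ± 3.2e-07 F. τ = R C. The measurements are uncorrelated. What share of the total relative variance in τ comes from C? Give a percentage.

82.1%

(δτ/τ)² = (1·δR/R)² + (1·δC/C)²
  R term: (1×0.0243)² = 0.000592
  C term: (1×0.0522)² = 0.00273
Total = 0.00332. Share from C = 0.00273/0.00332 = 0.821.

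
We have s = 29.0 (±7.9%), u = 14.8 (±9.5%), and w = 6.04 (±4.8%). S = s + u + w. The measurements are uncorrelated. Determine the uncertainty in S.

2.70

S is a linear combination, so absolute uncertainties add in quadrature:
  (δs)² = 5.25;  (δu)² = 1.98;  (δw)² = 0.0841
δS = √(7.31) = 2.70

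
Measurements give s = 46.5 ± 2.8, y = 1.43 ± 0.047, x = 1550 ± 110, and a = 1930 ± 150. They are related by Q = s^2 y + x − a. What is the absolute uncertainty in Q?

428

Let p = s^2·y = 3090. δp/p = √((2·δs/s)² + (1·δy/y)²) = √(0.0145 + 0.00108) = 0.125, so δp = 386.
Q = p + x − a: δQ = √(δp² + δx² + δa²) = √(1.49e+05 + 12100 + 22500) = 428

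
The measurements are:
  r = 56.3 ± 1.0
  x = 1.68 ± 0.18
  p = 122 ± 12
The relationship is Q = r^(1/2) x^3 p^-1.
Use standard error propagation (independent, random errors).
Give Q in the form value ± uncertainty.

Each factor contributes (exponent × relative error)² to (δQ/Q)²:
  (½·δr/r)² = (0.5×0.0178)² = 7.89e-05;  (3·δx/x)² = (3×0.107)² = 0.103;  (-1·δp/p)² = (-1×0.0984)² = 0.00967
δQ/Q = √(0.113) = 0.336
Q = 0.292, so δQ = 0.336 × 0.292 = 0.0981.

0.292 ± 0.0981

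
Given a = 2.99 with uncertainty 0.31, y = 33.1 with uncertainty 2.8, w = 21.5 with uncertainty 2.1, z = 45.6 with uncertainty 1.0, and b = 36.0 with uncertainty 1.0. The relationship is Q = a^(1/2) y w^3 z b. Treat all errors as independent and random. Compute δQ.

For a monomial Q ∝ a^(1/2), y, w^3, z, b, fractional errors add in quadrature:
  (½·δa/a)² = (0.5×0.104)² = 0.00269;  (1·δy/y)² = (1×0.0846)² = 0.00716;  (3·δw/w)² = (3×0.0977)² = 0.0859;  (1·δz/z)² = (1×0.0219)² = 0.000481;  (1·δb/b)² = (1×0.0278)² = 0.000772
δQ/Q = √(0.0970) = 0.311
Q = 9.34e+08, so δQ = 0.311 × 9.34e+08 = 2.91e+08.

2.91e+08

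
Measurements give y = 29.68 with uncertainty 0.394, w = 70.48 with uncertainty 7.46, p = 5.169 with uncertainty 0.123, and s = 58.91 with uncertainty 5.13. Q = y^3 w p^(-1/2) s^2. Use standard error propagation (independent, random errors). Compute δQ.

Each factor contributes (exponent × relative error)² to (δQ/Q)²:
  (3·δy/y)² = (3×0.0133)² = 0.00159;  (1·δw/w)² = (1×0.106)² = 0.0112;  (−½·δp/p)² = (-0.5×0.0238)² = 0.000142;  (2·δs/s)² = (2×0.0871)² = 0.0303
δQ/Q = √(0.0433) = 0.208
Q = 2.813e+09, so δQ = 0.208 × 2.813e+09 = 5.85e+08.

5.85e+08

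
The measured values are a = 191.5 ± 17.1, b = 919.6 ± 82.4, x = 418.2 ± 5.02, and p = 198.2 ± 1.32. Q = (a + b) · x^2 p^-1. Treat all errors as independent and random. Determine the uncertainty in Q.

78200

Let u = a + b = 1111. δu = √(δa² + δb²) = √(292 + 6790) = 84.2, so δu/u = 0.0757.
Q is then a monomial in u, x, p:
δQ/Q = √((δu/u)² + (2·δx/x)² + (-1·δp/p)²) = √(0.00574 + 0.000576 + 4.44e-05) = 0.0797
Q = 980400, so δQ = 0.0797 × 980400 = 78200.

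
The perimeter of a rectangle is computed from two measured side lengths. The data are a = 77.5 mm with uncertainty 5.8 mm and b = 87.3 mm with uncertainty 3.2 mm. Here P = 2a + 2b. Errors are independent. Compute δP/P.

For a sum/difference, combine absolute errors in quadrature:
  (2·δa)² = 135;  (2·δb)² = 41.0
δP = √(176) = 13.2 mm
P = 330 mm, so δP/P = 13.2/330 = 0.0402.

0.0402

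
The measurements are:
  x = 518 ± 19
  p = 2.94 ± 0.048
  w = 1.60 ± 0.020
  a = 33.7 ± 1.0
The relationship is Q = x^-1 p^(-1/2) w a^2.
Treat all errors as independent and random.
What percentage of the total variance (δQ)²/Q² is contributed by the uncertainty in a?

(δQ/Q)² = (-1·δx/x)² + (−½·δp/p)² + (1·δw/w)² + (2·δa/a)²
  x term: (-1×0.0367)² = 0.00135
  p term: (-0.5×0.0163)² = 6.66e-05
  w term: (1×0.0125)² = 0.000156
  a term: (2×0.0297)² = 0.00352
Total = 0.00509. Share from a = 0.00352/0.00509 = 0.692.

69.2%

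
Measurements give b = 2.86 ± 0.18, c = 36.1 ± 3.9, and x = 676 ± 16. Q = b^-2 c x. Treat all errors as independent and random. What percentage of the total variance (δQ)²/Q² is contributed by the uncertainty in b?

(δQ/Q)² = (-2·δb/b)² + (1·δc/c)² + (1·δx/x)²
  b term: (-2×0.0629)² = 0.0158
  c term: (1×0.108)² = 0.0117
  x term: (1×0.0237)² = 0.000560
Total = 0.0281. Share from b = 0.0158/0.0281 = 0.564.

56.4%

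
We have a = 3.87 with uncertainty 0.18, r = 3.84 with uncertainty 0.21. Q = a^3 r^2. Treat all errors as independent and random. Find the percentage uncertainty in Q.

Each factor contributes (exponent × relative error)² to (δQ/Q)²:
  (3·δa/a)² = (3×0.0465)² = 0.0195;  (2·δr/r)² = (2×0.0547)² = 0.0120
δQ/Q = √(0.0314) = 0.177

17.7%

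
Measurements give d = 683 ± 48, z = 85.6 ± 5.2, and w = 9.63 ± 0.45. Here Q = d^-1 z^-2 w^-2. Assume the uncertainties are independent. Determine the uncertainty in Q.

3.63e-10

Relative error in a monomial: (δQ/Q)² = Σ (nᵢ · δxᵢ/xᵢ)².
  (-1·δd/d)² = (-1×0.0703)² = 0.00494;  (-2·δz/z)² = (-2×0.0607)² = 0.0148;  (-2·δw/w)² = (-2×0.0467)² = 0.00873
δQ/Q = √(0.0284) = 0.169
Q = 2.15e-09, so δQ = 0.169 × 2.15e-09 = 3.63e-10.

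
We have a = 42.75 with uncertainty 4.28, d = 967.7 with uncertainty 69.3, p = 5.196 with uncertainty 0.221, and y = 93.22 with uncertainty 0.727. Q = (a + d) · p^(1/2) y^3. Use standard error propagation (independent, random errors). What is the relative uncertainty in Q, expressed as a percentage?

7.56%

Let u = a + d = 1010. δu = √(δa² + δd²) = √(18.3 + 4800) = 69.4, so δu/u = 0.0687.
Q is then a monomial in u, p, y:
δQ/Q = √((δu/u)² + (½·δp/p)² + (3·δy/y)²) = √(0.00472 + 0.000452 + 0.000547) = 0.0756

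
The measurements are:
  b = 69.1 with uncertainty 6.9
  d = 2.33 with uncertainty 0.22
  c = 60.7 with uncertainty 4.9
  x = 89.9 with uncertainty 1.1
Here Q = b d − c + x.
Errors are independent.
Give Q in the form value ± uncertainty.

190 ± 22.7

Let p = b·d = 161. δp/p = √((1·δb/b)² + (1·δd/d)²) = √(0.00997 + 0.00892) = 0.137, so δp = 22.1.
Q = p − c + x: δQ = √(δp² + δc² + δx²) = √(490 + 24.0 + 1.21) = 22.7
Q = 190.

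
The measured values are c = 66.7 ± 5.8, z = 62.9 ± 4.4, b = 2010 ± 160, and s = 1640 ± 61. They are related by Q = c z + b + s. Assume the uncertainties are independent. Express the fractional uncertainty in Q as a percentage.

6.35%

Let p = c·z = 4200. δp/p = √((1·δc/c)² + (1·δz/z)²) = √(0.00756 + 0.00489) = 0.112, so δp = 468.
Q = p + b + s: δQ = √(δp² + δb² + δs²) = √(2.19e+05 + 25600 + 3720) = 499
Q = 7850, so δQ/Q = 499/7850 = 0.0635.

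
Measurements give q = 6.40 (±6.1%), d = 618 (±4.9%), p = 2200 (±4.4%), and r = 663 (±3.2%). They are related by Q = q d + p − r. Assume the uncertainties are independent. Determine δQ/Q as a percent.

Let w = q·d = 3960. δw/w = √((1·δq/q)² + (1·δd/d)²) = √(0.00372 + 0.00240) = 0.0782, so δw = 309.
Q = w + p − r: δQ = √(δw² + δp² + δr²) = √(95800 + 9370 + 450) = 325
Q = 5490, so δQ/Q = 325/5490 = 0.0592.

5.92%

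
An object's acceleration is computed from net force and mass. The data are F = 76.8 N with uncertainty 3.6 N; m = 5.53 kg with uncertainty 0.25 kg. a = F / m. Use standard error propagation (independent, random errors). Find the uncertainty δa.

For a monomial a ∝ F, m^-1, fractional errors add in quadrature:
  (1·δF/F)² = (1×0.0469)² = 0.00220;  (-1·δm/m)² = (-1×0.0452)² = 0.00204
δa/a = √(0.00424) = 0.0651
a = 13.9 m/s^2, so δa = 0.0651 × 13.9 = 0.904 m/s^2.

0.904 m/s^2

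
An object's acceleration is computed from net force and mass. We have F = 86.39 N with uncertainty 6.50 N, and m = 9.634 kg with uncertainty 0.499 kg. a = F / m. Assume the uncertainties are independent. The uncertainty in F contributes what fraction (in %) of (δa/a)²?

67.8%

(δa/a)² = (1·δF/F)² + (-1·δm/m)²
  F term: (1×0.0752)² = 0.00566
  m term: (-1×0.0518)² = 0.00268
Total = 0.00834. Share from F = 0.00566/0.00834 = 0.678.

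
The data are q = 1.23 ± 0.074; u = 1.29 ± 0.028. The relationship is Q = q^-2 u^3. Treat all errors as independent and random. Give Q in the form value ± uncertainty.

For a monomial Q ∝ q^-2, u^3, fractional errors add in quadrature:
  (-2·δq/q)² = (-2×0.0602)² = 0.0145;  (3·δu/u)² = (3×0.0217)² = 0.00424
δQ/Q = √(0.0187) = 0.137
Q = 1.42, so δQ = 0.137 × 1.42 = 0.194.

1.42 ± 0.194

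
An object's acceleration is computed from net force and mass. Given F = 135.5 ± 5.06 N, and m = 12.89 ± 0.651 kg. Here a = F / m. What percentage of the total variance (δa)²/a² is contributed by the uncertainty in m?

64.7%

(δa/a)² = (1·δF/F)² + (-1·δm/m)²
  F term: (1×0.0373)² = 0.00139
  m term: (-1×0.0505)² = 0.00255
Total = 0.00395. Share from m = 0.00255/0.00395 = 0.647.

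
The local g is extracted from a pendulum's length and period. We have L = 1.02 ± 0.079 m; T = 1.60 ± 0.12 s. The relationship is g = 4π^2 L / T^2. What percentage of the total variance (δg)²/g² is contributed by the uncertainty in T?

79.0%

(δg/g)² = (1·δL/L)² + (-2·δT/T)²
  L term: (1×0.0775)² = 0.00600
  T term: (-2×0.0750)² = 0.0225
Total = 0.0285. Share from T = 0.0225/0.0285 = 0.790.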